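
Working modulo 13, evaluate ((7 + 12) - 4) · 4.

8

7 + 12 = 19 ≡ 6 (mod 13)
6 - 4 = 2
2 · 4 = 8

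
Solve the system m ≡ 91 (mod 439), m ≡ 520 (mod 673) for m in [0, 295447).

245492

439⁻¹ mod 673: 439*348 ≡ 1 (mod 673), so 439⁻¹ ≡ 348.
m = 91 + 439*((520 − 91)*348 mod 673) = 91 + 439*559 = 245492.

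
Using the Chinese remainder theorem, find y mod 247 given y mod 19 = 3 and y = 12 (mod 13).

19⁻¹ mod 13: 19×11 ≡ 1 (mod 13), so 19⁻¹ ≡ 11.
y = 3 + 19×((12 − 3)×11 mod 13) = 3 + 19×8 = 155.

155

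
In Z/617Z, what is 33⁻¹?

By the extended Euclidean algorithm:
617 = 18·33 + 23
33 = 1·23 + 10
23 = 2·10 + 3
10 = 3·3 + 1
3 = 3·1 + 0
gcd(33, 617) = 1, so the inverse exists.
Bézout: 1 = −10·617 + 187·33.
So 33⁻¹ ≡ 187 (mod 617).

187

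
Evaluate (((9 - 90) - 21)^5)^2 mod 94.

9 - 90 = -81 ≡ 13 (mod 94)
13 - 21 = -8 ≡ 86 (mod 94)
(86)^5 ≡ 38 (mod 94)
(38)^2 ≡ 34 (mod 94)

34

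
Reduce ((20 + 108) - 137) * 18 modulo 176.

14

20 + 108 = 128
128 - 137 = -9 ≡ 167 (mod 176)
167 * 18 = 3006 ≡ 14 (mod 176)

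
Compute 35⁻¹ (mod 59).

27

Run the extended Euclidean algorithm:
59 = 1·35 + 24
35 = 1·24 + 11
24 = 2·11 + 2
11 = 5·2 + 1
2 = 2·1 + 0
gcd(35, 59) = 1, so the inverse exists.
Bézout: 1 = −16·59 + 27·35.
So 35⁻¹ ≡ 27 (mod 59).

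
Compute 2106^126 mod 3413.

By square-and-multiply:
126 in binary is 1111110, i.e. 126 = 64 + 32 + 16 + 8 + 4 + 2.
2106^1 ≡ 2106 (mod 3413)
2106^2 ≡ 2106^2 = 4435236 ≡ 1749 (mod 3413)
2106^4 ≡ 1749^2 = 3059001 ≡ 953 (mod 3413)
2106^8 ≡ 953^2 = 908209 ≡ 351 (mod 3413)
2106^16 ≡ 351^2 = 123201 ≡ 333 (mod 3413)
2106^32 ≡ 333^2 = 110889 ≡ 1673 (mod 3413)
2106^64 ≡ 1673^2 = 2798929 ≡ 269 (mod 3413)
2106^126 = 2106^64 · 2106^32 · 2106^16 · 2106^8 · 2106^4 · 2106^2 ≡ 269 · 1673 · 333 · 351 · 953 · 1749 (mod 3413).
Accumulate the product:
269 · 1673 = 450037 ≡ 2934
2934 · 333 = 977022 ≡ 904
904 · 351 = 317304 ≡ 3308
3308 · 953 = 3152524 ≡ 2325
2325 · 1749 = 4066425 ≡ 1542

1542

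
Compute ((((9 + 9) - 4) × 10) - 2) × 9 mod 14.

10

9 + 9 = 18 ≡ 4 (mod 14)
4 - 4 = 0
0 × 10 = 0
0 - 2 = -2 ≡ 12 (mod 14)
12 × 9 = 108 ≡ 10 (mod 14)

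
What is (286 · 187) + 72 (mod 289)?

89

286 · 187 = 53482 ≡ 17 (mod 289)
17 + 72 = 89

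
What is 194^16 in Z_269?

117

Compute successive squares:
194^1 ≡ 194 (mod 269)
194^2 ≡ 194^2 = 37636 ≡ 245 (mod 269)
194^4 ≡ 245^2 = 60025 ≡ 38 (mod 269)
194^8 ≡ 38^2 = 1444 ≡ 99 (mod 269)
194^16 ≡ 99^2 = 9801 ≡ 117 (mod 269)
So 194^16 ≡ 117 (mod 269).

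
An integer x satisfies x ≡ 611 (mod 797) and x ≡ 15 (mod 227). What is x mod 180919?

27709

797⁻¹ mod 227: 797*182 ≡ 1 (mod 227), so 797⁻¹ ≡ 182.
x = 611 + 797*((15 − 611)*182 mod 227) = 611 + 797*34 = 27709.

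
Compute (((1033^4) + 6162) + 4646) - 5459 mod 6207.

(1033)^4 ≡ 4531 (mod 6207)
4531 + 6162 = 10693 ≡ 4486 (mod 6207)
4486 + 4646 = 9132 ≡ 2925 (mod 6207)
2925 - 5459 = -2534 ≡ 3673 (mod 6207)

3673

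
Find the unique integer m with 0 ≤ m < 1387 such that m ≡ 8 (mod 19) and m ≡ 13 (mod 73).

597

19⁻¹ mod 73: 19×50 ≡ 1 (mod 73), so 19⁻¹ ≡ 50.
m = 8 + 19×((13 − 8)×50 mod 73) = 8 + 19×31 = 597.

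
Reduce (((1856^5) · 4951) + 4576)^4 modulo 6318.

3888

(1856)^5 ≡ 4658 (mod 6318)
4658 · 4951 = 23061758 ≡ 1058 (mod 6318)
1058 + 4576 = 5634
(5634)^4 ≡ 3888 (mod 6318)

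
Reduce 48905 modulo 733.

48905 = 66·733 + 527, so 48905 ≡ 527 (mod 733).

527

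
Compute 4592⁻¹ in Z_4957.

2689

4957 = 1*4592 + 365
4592 = 12*365 + 212
365 = 1*212 + 153
212 = 1*153 + 59
153 = 2*59 + 35
59 = 1*35 + 24
35 = 1*24 + 11
24 = 2*11 + 2
11 = 5*2 + 1
2 = 2*1 + 0
gcd(4592, 4957) = 1, so the inverse exists.
Bézout: 1 = 2101*4957 − 2268*4592.
So 4592⁻¹ ≡ −2268 ≡ 2689 (mod 4957).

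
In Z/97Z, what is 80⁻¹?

57

Run the extended Euclidean algorithm:
97 = 1*80 + 17
80 = 4*17 + 12
17 = 1*12 + 5
12 = 2*5 + 2
5 = 2*2 + 1
2 = 2*1 + 0
gcd(80, 97) = 1, so the inverse exists.
Bézout: 1 = 33*97 − 40*80.
So 80⁻¹ ≡ −40 ≡ 57 (mod 97).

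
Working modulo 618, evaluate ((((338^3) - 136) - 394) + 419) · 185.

115

(338)^3 ≡ 596 (mod 618)
596 - 136 = 460
460 - 394 = 66
66 + 419 = 485
485 · 185 = 89725 ≡ 115 (mod 618)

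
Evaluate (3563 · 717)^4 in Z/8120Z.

2401

3563 · 717 = 2554671 ≡ 4991 (mod 8120)
(4991)^4 ≡ 2401 (mod 8120)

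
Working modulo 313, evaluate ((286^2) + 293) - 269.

127

(286)^2 ≡ 103 (mod 313)
103 + 293 = 396 ≡ 83 (mod 313)
83 - 269 = -186 ≡ 127 (mod 313)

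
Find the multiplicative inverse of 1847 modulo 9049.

2092

By the extended Euclidean algorithm:
9049 = 4*1847 + 1661
1847 = 1*1661 + 186
1661 = 8*186 + 173
186 = 1*173 + 13
173 = 13*13 + 4
13 = 3*4 + 1
4 = 4*1 + 0
gcd(1847, 9049) = 1, so the inverse exists.
Back-substitute for 1:
1 = 1*13 − 3*4
  = −3*173 + 40*13
  = 40*186 − 43*173
  = −43*1661 + 384*186
  = 384*1847 − 427*1661
  = −427*9049 + 2092*1847
So 1847⁻¹ ≡ 2092 (mod 9049).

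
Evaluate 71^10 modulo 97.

48

71^1 ≡ 71 (mod 97)
71^2 ≡ 71^2 = 5041 ≡ 94 (mod 97)
71^4 ≡ 94^2 = 8836 ≡ 9 (mod 97)
71^8 ≡ 9^2 = 81 (mod 97)
71^10 = 71^8 × 71^2 ≡ 81 × 94 (mod 97).
81 × 94 = 7614 ≡ 48 (mod 97).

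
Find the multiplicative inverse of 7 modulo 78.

78 = 11·7 + 1
7 = 7·1 + 0
gcd(7, 78) = 1, so the inverse exists.
Back-substitute for 1:
1 = 1·78 − 11·7
So 7⁻¹ ≡ −11 ≡ 67 (mod 78).

67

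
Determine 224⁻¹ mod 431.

279

By the extended Euclidean algorithm:
431 = 1·224 + 207
224 = 1·207 + 17
207 = 12·17 + 3
17 = 5·3 + 2
3 = 1·2 + 1
2 = 2·1 + 0
gcd(224, 431) = 1, so the inverse exists.
Back-substitute for 1:
1 = 1·3 − 1·2
  = −1·17 + 6·3
  = 6·207 − 73·17
  = −73·224 + 79·207
  = 79·431 − 152·224
So 224⁻¹ ≡ −152 ≡ 279 (mod 431).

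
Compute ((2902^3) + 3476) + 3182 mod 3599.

(2902)^3 ≡ 3042 (mod 3599)
3042 + 3476 = 6518 ≡ 2919 (mod 3599)
2919 + 3182 = 6101 ≡ 2502 (mod 3599)

2502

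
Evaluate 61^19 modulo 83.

11

By square-and-multiply:
61^1 ≡ 61 (mod 83)
61^2 ≡ 61^2 = 3721 ≡ 69 (mod 83)
61^4 ≡ 69^2 = 4761 ≡ 30 (mod 83)
61^8 ≡ 30^2 = 900 ≡ 70 (mod 83)
61^16 ≡ 70^2 = 4900 ≡ 3 (mod 83)
61^19 = 61^16 * 61^2 * 61^1 ≡ 3 * 69 * 61 (mod 83).
Accumulate the product:
3 * 69 = 207 ≡ 41
41 * 61 = 2501 ≡ 11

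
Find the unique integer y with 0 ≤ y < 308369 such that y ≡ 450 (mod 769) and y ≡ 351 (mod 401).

769⁻¹ mod 401: 769×243 ≡ 1 (mod 401), so 769⁻¹ ≡ 243.
y = 450 + 769×((351 − 450)×243 mod 401) = 450 + 769×3 = 2757.

2757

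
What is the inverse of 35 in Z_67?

23

67 = 1*35 + 32
35 = 1*32 + 3
32 = 10*3 + 2
3 = 1*2 + 1
2 = 2*1 + 0
gcd(35, 67) = 1, so the inverse exists.
Back-substitute for 1:
1 = 1*3 − 1*2
  = −1*32 + 11*3
  = 11*35 − 12*32
  = −12*67 + 23*35
So 35⁻¹ ≡ 23 (mod 67).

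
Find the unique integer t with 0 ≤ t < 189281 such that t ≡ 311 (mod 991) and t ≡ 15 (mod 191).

13194

991⁻¹ mod 191: 991*69 ≡ 1 (mod 191), so 991⁻¹ ≡ 69.
t = 311 + 991*((15 − 311)*69 mod 191) = 311 + 991*13 = 13194.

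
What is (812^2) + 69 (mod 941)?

(812)^2 ≡ 644 (mod 941)
644 + 69 = 713

713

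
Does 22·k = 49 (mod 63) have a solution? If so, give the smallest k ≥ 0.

gcd(22, 63) = 1, so a unique solution mod 63 exists.
22⁻¹ ≡ 43 (mod 63).
k ≡ 43·49 ≡ 28 (mod 63).

28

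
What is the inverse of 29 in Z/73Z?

Apply the Euclidean algorithm and back-substitute:
73 = 2*29 + 15
29 = 1*15 + 14
15 = 1*14 + 1
14 = 14*1 + 0
gcd(29, 73) = 1, so the inverse exists.
Back-substitute for 1:
1 = 1*15 − 1*14
  = −1*29 + 2*15
  = 2*73 − 5*29
So 29⁻¹ ≡ −5 ≡ 68 (mod 73).

68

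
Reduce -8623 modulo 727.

101

-8623 = -12*727 + 101, so -8623 ≡ 101 (mod 727).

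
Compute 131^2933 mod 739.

725

By square-and-multiply:
2933 in binary is 101101110101, i.e. 2933 = 2048 + 512 + 256 + 64 + 32 + 16 + 4 + 1.
131^1 ≡ 131 (mod 739)
131^2 ≡ 131^2 = 17161 ≡ 164 (mod 739)
131^4 ≡ 164^2 = 26896 ≡ 292 (mod 739)
131^8 ≡ 292^2 = 85264 ≡ 279 (mod 739)
131^16 ≡ 279^2 = 77841 ≡ 246 (mod 739)
131^32 ≡ 246^2 = 60516 ≡ 657 (mod 739)
131^64 ≡ 657^2 = 431649 ≡ 73 (mod 739)
131^128 ≡ 73^2 = 5329 ≡ 156 (mod 739)
131^256 ≡ 156^2 = 24336 ≡ 688 (mod 739)
131^512 ≡ 688^2 = 473344 ≡ 384 (mod 739)
131^1024 ≡ 384^2 = 147456 ≡ 395 (mod 739)
131^2048 ≡ 395^2 = 156025 ≡ 96 (mod 739)
131^2933 = 131^2048 * 131^512 * 131^256 * 131^64 * 131^32 * 131^16 * 131^4 * 131^1 ≡ 96 * 384 * 688 * 73 * 657 * 246 * 292 * 131 (mod 739).
Accumulate the product:
96 * 384 = 36864 ≡ 653
653 * 688 = 449264 ≡ 691
691 * 73 = 50443 ≡ 191
191 * 657 = 125487 ≡ 596
596 * 246 = 146616 ≡ 294
294 * 292 = 85848 ≡ 124
124 * 131 = 16244 ≡ 725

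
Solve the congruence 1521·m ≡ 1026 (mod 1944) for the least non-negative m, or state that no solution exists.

186

gcd(1521, 1944) = 9, and 9 | 1026, so solutions exist.
Divide through by 9: 169·m ≡ 114 mod 216.
169⁻¹ ≡ 193 (mod 216).
m ≡ 193·114 ≡ 186 (mod 216).
The smallest non-negative solution is m = 186.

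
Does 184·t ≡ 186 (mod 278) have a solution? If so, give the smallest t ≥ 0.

gcd(184, 278) = 2, and 2 | 186, so solutions exist.
Divide through by 2: 92·t = 93 (mod 139).
92⁻¹ ≡ 68 (mod 139).
t ≡ 68·93 ≡ 69 (mod 139).
The smallest non-negative solution is t = 69.

69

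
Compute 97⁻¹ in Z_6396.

5341

Run the extended Euclidean algorithm:
6396 = 65·97 + 91
97 = 1·91 + 6
91 = 15·6 + 1
6 = 6·1 + 0
gcd(97, 6396) = 1, so the inverse exists.
Bézout: 1 = 16·6396 − 1055·97.
So 97⁻¹ ≡ −1055 ≡ 5341 (mod 6396).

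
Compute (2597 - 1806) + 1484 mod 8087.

2597 - 1806 = 791
791 + 1484 = 2275

2275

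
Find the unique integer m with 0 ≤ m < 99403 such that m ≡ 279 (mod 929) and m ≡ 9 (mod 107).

48587

929⁻¹ mod 107: 929×22 ≡ 1 (mod 107), so 929⁻¹ ≡ 22.
m = 279 + 929×((9 − 279)×22 mod 107) = 279 + 929×52 = 48587.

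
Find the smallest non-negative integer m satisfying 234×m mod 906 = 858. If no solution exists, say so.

54

gcd(234, 906) = 6, and 6 | 858, so solutions exist.
Divide through by 6: 39×m ≡ 143 mod 151.
39⁻¹ ≡ 31 (mod 151).
m ≡ 31×143 ≡ 54 (mod 151).
The smallest non-negative solution is m = 54.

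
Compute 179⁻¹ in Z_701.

701 = 3×179 + 164
179 = 1×164 + 15
164 = 10×15 + 14
15 = 1×14 + 1
14 = 14×1 + 0
gcd(179, 701) = 1, so the inverse exists.
Bézout: 1 = −12×701 + 47×179.
So 179⁻¹ ≡ 47 (mod 701).

47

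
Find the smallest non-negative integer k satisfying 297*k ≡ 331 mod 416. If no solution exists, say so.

gcd(297, 416) = 1, so a unique solution mod 416 exists.
297⁻¹ ≡ 409 (mod 416).
k ≡ 409*331 ≡ 179 (mod 416).

179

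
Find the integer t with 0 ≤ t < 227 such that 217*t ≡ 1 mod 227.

68

By the extended Euclidean algorithm:
227 = 1*217 + 10
217 = 21*10 + 7
10 = 1*7 + 3
7 = 2*3 + 1
3 = 3*1 + 0
gcd(217, 227) = 1, so the inverse exists.
Bézout: 1 = −65*227 + 68*217.
So 217⁻¹ ≡ 68 (mod 227).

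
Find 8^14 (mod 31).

Compute successive squares:
8^1 ≡ 8 (mod 31)
8^2 ≡ 8^2 = 64 ≡ 2 (mod 31)
8^4 ≡ 2^2 = 4 (mod 31)
8^8 ≡ 4^2 = 16 (mod 31)
8^14 = 8^8 × 8^4 × 8^2 ≡ 16 × 4 × 2 (mod 31).
Accumulate the product:
16 × 4 = 64 ≡ 2
2 × 2 = 4

4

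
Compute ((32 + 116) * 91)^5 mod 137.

82

32 + 116 = 148 ≡ 11 (mod 137)
11 * 91 = 1001 ≡ 42 (mod 137)
(42)^5 ≡ 82 (mod 137)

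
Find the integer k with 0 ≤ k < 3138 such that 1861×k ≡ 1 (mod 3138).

Apply the Euclidean algorithm and back-substitute:
3138 = 1×1861 + 1277
1861 = 1×1277 + 584
1277 = 2×584 + 109
584 = 5×109 + 39
109 = 2×39 + 31
39 = 1×31 + 8
31 = 3×8 + 7
8 = 1×7 + 1
7 = 7×1 + 0
gcd(1861, 3138) = 1, so the inverse exists.
Bézout: 1 = −239×3138 + 403×1861.
So 1861⁻¹ ≡ 403 (mod 3138).

403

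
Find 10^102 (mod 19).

7

102 in binary is 1100110, i.e. 102 = 64 + 32 + 4 + 2.
10^1 ≡ 10 (mod 19)
10^2 ≡ 10^2 = 100 ≡ 5 (mod 19)
10^4 ≡ 5^2 = 25 ≡ 6 (mod 19)
10^8 ≡ 6^2 = 36 ≡ 17 (mod 19)
10^16 ≡ 17^2 = 289 ≡ 4 (mod 19)
10^32 ≡ 4^2 = 16 (mod 19)
10^64 ≡ 16^2 = 256 ≡ 9 (mod 19)
10^102 = 10^64 * 10^32 * 10^4 * 10^2 ≡ 9 * 16 * 6 * 5 (mod 19).
Accumulate the product:
9 * 16 = 144 ≡ 11
11 * 6 = 66 ≡ 9
9 * 5 = 45 ≡ 7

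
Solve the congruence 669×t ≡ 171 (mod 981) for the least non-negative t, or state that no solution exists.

273

gcd(669, 981) = 3, and 3 | 171, so solutions exist.
Divide through by 3: 223×t = 57 (mod 327).
223⁻¹ ≡ 22 (mod 327).
t ≡ 22×57 ≡ 273 (mod 327).
The smallest non-negative solution is t = 273.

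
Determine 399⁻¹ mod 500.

Run the extended Euclidean algorithm:
500 = 1·399 + 101
399 = 3·101 + 96
101 = 1·96 + 5
96 = 19·5 + 1
5 = 5·1 + 0
gcd(399, 500) = 1, so the inverse exists.
Back-substitute for 1:
1 = 1·96 − 19·5
  = −19·101 + 20·96
  = 20·399 − 79·101
  = −79·500 + 99·399
So 399⁻¹ ≡ 99 (mod 500).

99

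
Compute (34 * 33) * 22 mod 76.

60

34 * 33 = 1122 ≡ 58 (mod 76)
58 * 22 = 1276 ≡ 60 (mod 76)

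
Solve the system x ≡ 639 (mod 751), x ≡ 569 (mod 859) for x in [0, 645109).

751⁻¹ mod 859: 751·342 ≡ 1 (mod 859), so 751⁻¹ ≡ 342.
x = 639 + 751·((569 − 639)·342 mod 859) = 639 + 751·112 = 84751.
Check: 84751 mod 751 = 639, 84751 mod 859 = 569. ✓

84751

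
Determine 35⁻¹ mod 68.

35

Apply the Euclidean algorithm and back-substitute:
68 = 1*35 + 33
35 = 1*33 + 2
33 = 16*2 + 1
2 = 2*1 + 0
gcd(35, 68) = 1, so the inverse exists.
Back-substitute for 1:
1 = 1*33 − 16*2
  = −16*35 + 17*33
  = 17*68 − 33*35
So 35⁻¹ ≡ −33 ≡ 35 (mod 68).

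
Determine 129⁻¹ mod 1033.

Apply the Euclidean algorithm and back-substitute:
1033 = 8×129 + 1
129 = 129×1 + 0
gcd(129, 1033) = 1, so the inverse exists.
Back-substitute for 1:
1 = 1×1033 − 8×129
So 129⁻¹ ≡ −8 ≡ 1025 (mod 1033).

1025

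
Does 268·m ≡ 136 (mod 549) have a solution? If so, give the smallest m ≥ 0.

gcd(268, 549) = 1, so a unique solution mod 549 exists.
268⁻¹ ≡ 211 (mod 549).
m ≡ 211·136 ≡ 148 (mod 549).

148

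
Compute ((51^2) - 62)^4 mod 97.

4

(51)^2 ≡ 79 (mod 97)
79 - 62 = 17
(17)^4 ≡ 4 (mod 97)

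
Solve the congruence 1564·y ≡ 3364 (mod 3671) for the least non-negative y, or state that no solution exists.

2631

gcd(1564, 3671) = 1, so a unique solution mod 3671 exists.
1564⁻¹ ≡ 960 (mod 3671).
y ≡ 960·3364 ≡ 2631 (mod 3671).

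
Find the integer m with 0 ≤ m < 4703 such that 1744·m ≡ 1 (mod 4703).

4703 = 2*1744 + 1215
1744 = 1*1215 + 529
1215 = 2*529 + 157
529 = 3*157 + 58
157 = 2*58 + 41
58 = 1*41 + 17
41 = 2*17 + 7
17 = 2*7 + 3
7 = 2*3 + 1
3 = 3*1 + 0
gcd(1744, 4703) = 1, so the inverse exists.
Bézout: 1 = 511*4703 − 1378*1744.
So 1744⁻¹ ≡ −1378 ≡ 3325 (mod 4703).

3325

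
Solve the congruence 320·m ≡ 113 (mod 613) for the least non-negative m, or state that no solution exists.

gcd(320, 613) = 1, so a unique solution mod 613 exists.
320⁻¹ ≡ 159 (mod 613).
m ≡ 159·113 ≡ 190 (mod 613).

190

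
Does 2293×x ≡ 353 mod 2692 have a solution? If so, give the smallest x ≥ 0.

gcd(2293, 2692) = 1, so a unique solution mod 2692 exists.
2293⁻¹ ≡ 533 (mod 2692).
x ≡ 533×353 ≡ 2401 (mod 2692).

2401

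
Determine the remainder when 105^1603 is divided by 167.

Using repeated squaring:
1603 in binary is 11001000011, i.e. 1603 = 1024 + 512 + 64 + 2 + 1.
105^1 ≡ 105 (mod 167)
105^2 ≡ 105^2 = 11025 ≡ 3 (mod 167)
105^4 ≡ 3^2 = 9 (mod 167)
105^8 ≡ 9^2 = 81 (mod 167)
105^16 ≡ 81^2 = 6561 ≡ 48 (mod 167)
105^32 ≡ 48^2 = 2304 ≡ 133 (mod 167)
105^64 ≡ 133^2 = 17689 ≡ 154 (mod 167)
105^128 ≡ 154^2 = 23716 ≡ 2 (mod 167)
105^256 ≡ 2^2 = 4 (mod 167)
105^512 ≡ 4^2 = 16 (mod 167)
105^1024 ≡ 16^2 = 256 ≡ 89 (mod 167)
105^1603 = 105^1024 · 105^512 · 105^64 · 105^2 · 105^1 ≡ 89 · 16 · 154 · 3 · 105 (mod 167).
Accumulate the product:
89 · 16 = 1424 ≡ 88
88 · 154 = 13552 ≡ 25
25 · 3 = 75
75 · 105 = 7875 ≡ 26

26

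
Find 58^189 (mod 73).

22

189 in binary is 10111101, i.e. 189 = 128 + 32 + 16 + 8 + 4 + 1.
58^1 ≡ 58 (mod 73)
58^2 ≡ 58^2 = 3364 ≡ 6 (mod 73)
58^4 ≡ 6^2 = 36 (mod 73)
58^8 ≡ 36^2 = 1296 ≡ 55 (mod 73)
58^16 ≡ 55^2 = 3025 ≡ 32 (mod 73)
58^32 ≡ 32^2 = 1024 ≡ 2 (mod 73)
58^64 ≡ 2^2 = 4 (mod 73)
58^128 ≡ 4^2 = 16 (mod 73)
58^189 = 58^128 × 58^32 × 58^16 × 58^8 × 58^4 × 58^1 ≡ 16 × 2 × 32 × 55 × 36 × 58 (mod 73).
Accumulate the product:
16 × 2 = 32
32 × 32 = 1024 ≡ 2
2 × 55 = 110 ≡ 37
37 × 36 = 1332 ≡ 18
18 × 58 = 1044 ≡ 22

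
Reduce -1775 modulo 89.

5

-1775 = -20·89 + 5, so -1775 ≡ 5 (mod 89).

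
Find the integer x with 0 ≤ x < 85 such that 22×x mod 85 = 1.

58

By the extended Euclidean algorithm:
85 = 3×22 + 19
22 = 1×19 + 3
19 = 6×3 + 1
3 = 3×1 + 0
gcd(22, 85) = 1, so the inverse exists.
Back-substitute for 1:
1 = 1×19 − 6×3
  = −6×22 + 7×19
  = 7×85 − 27×22
So 22⁻¹ ≡ −27 ≡ 58 (mod 85).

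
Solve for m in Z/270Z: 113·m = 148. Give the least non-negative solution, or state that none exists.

gcd(113, 270) = 1, so a unique solution mod 270 exists.
113⁻¹ ≡ 227 (mod 270).
m ≡ 227·148 ≡ 116 (mod 270).

116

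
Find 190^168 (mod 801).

1

Compute successive squares:
168 in binary is 10101000, i.e. 168 = 128 + 32 + 8.
190^1 ≡ 190 (mod 801)
190^2 ≡ 190^2 = 36100 ≡ 55 (mod 801)
190^4 ≡ 55^2 = 3025 ≡ 622 (mod 801)
190^8 ≡ 622^2 = 386884 ≡ 1 (mod 801)
190^16 ≡ 1^2 = 1 (mod 801)
190^32 ≡ 1^2 = 1 (mod 801)
190^64 ≡ 1^2 = 1 (mod 801)
190^128 ≡ 1^2 = 1 (mod 801)
190^168 = 190^128 * 190^32 * 190^8 ≡ 1 * 1 * 1 (mod 801).
Accumulate the product:
1 * 1 = 1
1 * 1 = 1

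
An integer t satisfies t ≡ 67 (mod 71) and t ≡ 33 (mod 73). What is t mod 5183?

1274

71⁻¹ mod 73: 71·36 ≡ 1 (mod 73), so 71⁻¹ ≡ 36.
t = 67 + 71·((33 − 67)·36 mod 73) = 67 + 71·17 = 1274.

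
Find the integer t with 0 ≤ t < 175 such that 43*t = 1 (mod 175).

By the extended Euclidean algorithm:
175 = 4*43 + 3
43 = 14*3 + 1
3 = 3*1 + 0
gcd(43, 175) = 1, so the inverse exists.
Back-substitute for 1:
1 = 1*43 − 14*3
  = −14*175 + 57*43
So 43⁻¹ ≡ 57 (mod 175).

57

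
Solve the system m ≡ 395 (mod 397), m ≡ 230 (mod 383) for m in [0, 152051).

50020

397⁻¹ mod 383: 397*301 ≡ 1 (mod 383), so 397⁻¹ ≡ 301.
m = 395 + 397*((230 − 395)*301 mod 383) = 395 + 397*125 = 50020.
Check: 50020 mod 397 = 395, 50020 mod 383 = 230. ✓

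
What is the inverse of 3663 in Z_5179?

5179 = 1·3663 + 1516
3663 = 2·1516 + 631
1516 = 2·631 + 254
631 = 2·254 + 123
254 = 2·123 + 8
123 = 15·8 + 3
8 = 2·3 + 2
3 = 1·2 + 1
2 = 2·1 + 0
gcd(3663, 5179) = 1, so the inverse exists.
Back-substitute for 1:
1 = 1·3 − 1·2
  = −1·8 + 3·3
  = 3·123 − 46·8
  = −46·254 + 95·123
  = 95·631 − 236·254
  = −236·1516 + 567·631
  = 567·3663 − 1370·1516
  = −1370·5179 + 1937·3663
So 3663⁻¹ ≡ 1937 (mod 5179).

1937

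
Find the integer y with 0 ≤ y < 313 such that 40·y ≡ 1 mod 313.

180

Apply the Euclidean algorithm and back-substitute:
313 = 7*40 + 33
40 = 1*33 + 7
33 = 4*7 + 5
7 = 1*5 + 2
5 = 2*2 + 1
2 = 2*1 + 0
gcd(40, 313) = 1, so the inverse exists.
Bézout: 1 = 17*313 − 133*40.
So 40⁻¹ ≡ −133 ≡ 180 (mod 313).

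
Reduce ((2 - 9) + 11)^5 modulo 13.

10

2 - 9 = -7 ≡ 6 (mod 13)
6 + 11 = 17 ≡ 4 (mod 13)
(4)^5 ≡ 10 (mod 13)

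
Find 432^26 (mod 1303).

432^1 ≡ 432 (mod 1303)
432^2 ≡ 432^2 = 186624 ≡ 295 (mod 1303)
432^4 ≡ 295^2 = 87025 ≡ 1027 (mod 1303)
432^8 ≡ 1027^2 = 1054729 ≡ 602 (mod 1303)
432^16 ≡ 602^2 = 362404 ≡ 170 (mod 1303)
432^26 = 432^16 · 432^8 · 432^2 ≡ 170 · 602 · 295 (mod 1303).
Accumulate the product:
170 · 602 = 102340 ≡ 706
706 · 295 = 208270 ≡ 1093

1093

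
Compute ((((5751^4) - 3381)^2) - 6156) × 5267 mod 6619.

1026

(5751)^4 ≡ 221 (mod 6619)
221 - 3381 = -3160 ≡ 3459 (mod 6619)
(3459)^2 ≡ 4148 (mod 6619)
4148 - 6156 = -2008 ≡ 4611 (mod 6619)
4611 × 5267 = 24286137 ≡ 1026 (mod 6619)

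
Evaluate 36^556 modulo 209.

Compute successive squares:
556 in binary is 1000101100, i.e. 556 = 512 + 32 + 8 + 4.
36^1 ≡ 36 (mod 209)
36^2 ≡ 36^2 = 1296 ≡ 42 (mod 209)
36^4 ≡ 42^2 = 1764 ≡ 92 (mod 209)
36^8 ≡ 92^2 = 8464 ≡ 104 (mod 209)
36^16 ≡ 104^2 = 10816 ≡ 157 (mod 209)
36^32 ≡ 157^2 = 24649 ≡ 196 (mod 209)
36^64 ≡ 196^2 = 38416 ≡ 169 (mod 209)
36^128 ≡ 169^2 = 28561 ≡ 137 (mod 209)
36^256 ≡ 137^2 = 18769 ≡ 168 (mod 209)
36^512 ≡ 168^2 = 28224 ≡ 9 (mod 209)
36^556 = 36^512 * 36^32 * 36^8 * 36^4 ≡ 9 * 196 * 104 * 92 (mod 209).
Accumulate the product:
9 * 196 = 1764 ≡ 92
92 * 104 = 9568 ≡ 163
163 * 92 = 14996 ≡ 157

157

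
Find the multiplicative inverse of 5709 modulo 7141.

Apply the Euclidean algorithm and back-substitute:
7141 = 1·5709 + 1432
5709 = 3·1432 + 1413
1432 = 1·1413 + 19
1413 = 74·19 + 7
19 = 2·7 + 5
7 = 1·5 + 2
5 = 2·2 + 1
2 = 2·1 + 0
gcd(5709, 7141) = 1, so the inverse exists.
Bézout: 1 = 2404·7141 − 3007·5709.
So 5709⁻¹ ≡ −3007 ≡ 4134 (mod 7141).

4134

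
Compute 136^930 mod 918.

136

Compute successive squares:
930 in binary is 1110100010, i.e. 930 = 512 + 256 + 128 + 32 + 2.
136^1 ≡ 136 (mod 918)
136^2 ≡ 136^2 = 18496 ≡ 136 (mod 918)
136^4 ≡ 136^2 = 18496 ≡ 136 (mod 918)
136^8 ≡ 136^2 = 18496 ≡ 136 (mod 918)
136^16 ≡ 136^2 = 18496 ≡ 136 (mod 918)
136^32 ≡ 136^2 = 18496 ≡ 136 (mod 918)
136^64 ≡ 136^2 = 18496 ≡ 136 (mod 918)
136^128 ≡ 136^2 = 18496 ≡ 136 (mod 918)
136^256 ≡ 136^2 = 18496 ≡ 136 (mod 918)
136^512 ≡ 136^2 = 18496 ≡ 136 (mod 918)
136^930 = 136^512 · 136^256 · 136^128 · 136^32 · 136^2 ≡ 136 · 136 · 136 · 136 · 136 (mod 918).
Accumulate the product:
136 · 136 = 18496 ≡ 136
136 · 136 = 18496 ≡ 136
136 · 136 = 18496 ≡ 136
136 · 136 = 18496 ≡ 136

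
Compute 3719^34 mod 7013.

6391

34 in binary is 100010, i.e. 34 = 32 + 2.
3719^1 ≡ 3719 (mod 7013)
3719^2 ≡ 3719^2 = 13830961 ≡ 1325 (mod 7013)
3719^4 ≡ 1325^2 = 1755625 ≡ 2375 (mod 7013)
3719^8 ≡ 2375^2 = 5640625 ≡ 2173 (mod 7013)
3719^16 ≡ 2173^2 = 4721929 ≡ 2180 (mod 7013)
3719^32 ≡ 2180^2 = 4752400 ≡ 4599 (mod 7013)
3719^34 = 3719^32 × 3719^2 ≡ 4599 × 1325 (mod 7013).
4599 × 1325 = 6093675 ≡ 6391 (mod 7013).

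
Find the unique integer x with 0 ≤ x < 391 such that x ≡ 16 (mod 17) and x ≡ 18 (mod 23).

17⁻¹ mod 23: 17*19 ≡ 1 (mod 23), so 17⁻¹ ≡ 19.
x = 16 + 17*((18 − 16)*19 mod 23) = 16 + 17*15 = 271.
Check: 271 mod 17 = 16, 271 mod 23 = 18. ✓

271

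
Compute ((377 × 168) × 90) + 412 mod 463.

377 × 168 = 63336 ≡ 368 (mod 463)
368 × 90 = 33120 ≡ 247 (mod 463)
247 + 412 = 659 ≡ 196 (mod 463)

196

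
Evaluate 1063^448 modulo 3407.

796

448 in binary is 111000000, i.e. 448 = 256 + 128 + 64.
1063^1 ≡ 1063 (mod 3407)
1063^2 ≡ 1063^2 = 1129969 ≡ 2252 (mod 3407)
1063^4 ≡ 2252^2 = 5071504 ≡ 1888 (mod 3407)
1063^8 ≡ 1888^2 = 3564544 ≡ 822 (mod 3407)
1063^16 ≡ 822^2 = 675684 ≡ 1098 (mod 3407)
1063^32 ≡ 1098^2 = 1205604 ≡ 2933 (mod 3407)
1063^64 ≡ 2933^2 = 8602489 ≡ 3221 (mod 3407)
1063^128 ≡ 3221^2 = 10374841 ≡ 526 (mod 3407)
1063^256 ≡ 526^2 = 276676 ≡ 709 (mod 3407)
1063^448 = 1063^256 · 1063^128 · 1063^64 ≡ 709 · 526 · 3221 (mod 3407).
Accumulate the product:
709 · 526 = 372934 ≡ 1571
1571 · 3221 = 5060191 ≡ 796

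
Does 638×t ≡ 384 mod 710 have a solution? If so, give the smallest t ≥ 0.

113

gcd(638, 710) = 2, and 2 | 384, so solutions exist.
Divide through by 2: 319×t ≡ 192 (mod 355).
319⁻¹ ≡ 69 (mod 355).
t ≡ 69×192 ≡ 113 (mod 355).
The smallest non-negative solution is t = 113.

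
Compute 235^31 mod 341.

235

By square-and-multiply:
31 in binary is 11111, i.e. 31 = 16 + 8 + 4 + 2 + 1.
235^1 ≡ 235 (mod 341)
235^2 ≡ 235^2 = 55225 ≡ 324 (mod 341)
235^4 ≡ 324^2 = 104976 ≡ 289 (mod 341)
235^8 ≡ 289^2 = 83521 ≡ 317 (mod 341)
235^16 ≡ 317^2 = 100489 ≡ 235 (mod 341)
235^31 = 235^16 × 235^8 × 235^4 × 235^2 × 235^1 ≡ 235 × 317 × 289 × 324 × 235 (mod 341).
Accumulate the product:
235 × 317 = 74495 ≡ 157
157 × 289 = 45373 ≡ 20
20 × 324 = 6480 ≡ 1
1 × 235 = 235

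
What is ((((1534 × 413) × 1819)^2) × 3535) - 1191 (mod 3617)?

1534 × 413 = 633542 ≡ 567 (mod 3617)
567 × 1819 = 1031373 ≡ 528 (mod 3617)
(528)^2 ≡ 275 (mod 3617)
275 × 3535 = 972125 ≡ 2769 (mod 3617)
2769 - 1191 = 1578

1578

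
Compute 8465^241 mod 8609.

Compute successive squares:
8465^1 ≡ 8465 (mod 8609)
8465^2 ≡ 8465^2 = 71656225 ≡ 3518 (mod 8609)
8465^4 ≡ 3518^2 = 12376324 ≡ 5191 (mod 8609)
8465^8 ≡ 5191^2 = 26946481 ≡ 311 (mod 8609)
8465^16 ≡ 311^2 = 96721 ≡ 2022 (mod 8609)
8465^32 ≡ 2022^2 = 4088484 ≡ 7818 (mod 8609)
8465^64 ≡ 7818^2 = 61121124 ≡ 5833 (mod 8609)
8465^128 ≡ 5833^2 = 34023889 ≡ 1121 (mod 8609)
8465^241 = 8465^128 × 8465^64 × 8465^32 × 8465^16 × 8465^1 ≡ 1121 × 5833 × 7818 × 2022 × 8465 (mod 8609).
Accumulate the product:
1121 × 5833 = 6538793 ≡ 4562
4562 × 7818 = 35665716 ≡ 7238
7238 × 2022 = 14635236 ≡ 8545
8545 × 8465 = 72333425 ≡ 607

607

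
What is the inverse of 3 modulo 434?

145

434 = 144*3 + 2
3 = 1*2 + 1
2 = 2*1 + 0
gcd(3, 434) = 1, so the inverse exists.
Bézout: 1 = −1*434 + 145*3.
So 3⁻¹ ≡ 145 (mod 434).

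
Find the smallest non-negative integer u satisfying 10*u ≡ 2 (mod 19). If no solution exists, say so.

gcd(10, 19) = 1, so a unique solution mod 19 exists.
10⁻¹ ≡ 2 (mod 19).
u ≡ 2*2 ≡ 4 (mod 19).

4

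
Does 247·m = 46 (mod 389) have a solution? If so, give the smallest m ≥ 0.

175

gcd(247, 389) = 1, so a unique solution mod 389 exists.
247⁻¹ ≡ 63 (mod 389).
m ≡ 63·46 ≡ 175 (mod 389).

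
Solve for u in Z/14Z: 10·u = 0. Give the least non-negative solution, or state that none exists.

0

gcd(10, 14) = 2, and 2 | 0, so solutions exist.
Divide through by 2: 5·u ≡ 0 mod 7.
5⁻¹ ≡ 3 (mod 7).
u ≡ 3·0 ≡ 0 (mod 7).
The smallest non-negative solution is u = 0.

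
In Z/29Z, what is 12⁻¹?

17

29 = 2×12 + 5
12 = 2×5 + 2
5 = 2×2 + 1
2 = 2×1 + 0
gcd(12, 29) = 1, so the inverse exists.
Back-substitute for 1:
1 = 1×5 − 2×2
  = −2×12 + 5×5
  = 5×29 − 12×12
So 12⁻¹ ≡ −12 ≡ 17 (mod 29).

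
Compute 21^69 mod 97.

67

Compute successive squares:
69 in binary is 1000101, i.e. 69 = 64 + 4 + 1.
21^1 ≡ 21 (mod 97)
21^2 ≡ 21^2 = 441 ≡ 53 (mod 97)
21^4 ≡ 53^2 = 2809 ≡ 93 (mod 97)
21^8 ≡ 93^2 = 8649 ≡ 16 (mod 97)
21^16 ≡ 16^2 = 256 ≡ 62 (mod 97)
21^32 ≡ 62^2 = 3844 ≡ 61 (mod 97)
21^64 ≡ 61^2 = 3721 ≡ 35 (mod 97)
21^69 = 21^64 × 21^4 × 21^1 ≡ 35 × 93 × 21 (mod 97).
Accumulate the product:
35 × 93 = 3255 ≡ 54
54 × 21 = 1134 ≡ 67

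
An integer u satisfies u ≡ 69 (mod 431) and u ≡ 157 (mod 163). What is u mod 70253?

59978

431⁻¹ mod 163: 431×59 ≡ 1 (mod 163), so 431⁻¹ ≡ 59.
u = 69 + 431×((157 − 69)×59 mod 163) = 69 + 431×139 = 59978.
Check: 59978 mod 431 = 69, 59978 mod 163 = 157. ✓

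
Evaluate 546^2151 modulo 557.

200

Compute successive squares:
546^1 ≡ 546 (mod 557)
546^2 ≡ 546^2 = 298116 ≡ 121 (mod 557)
546^4 ≡ 121^2 = 14641 ≡ 159 (mod 557)
546^8 ≡ 159^2 = 25281 ≡ 216 (mod 557)
546^16 ≡ 216^2 = 46656 ≡ 425 (mod 557)
546^32 ≡ 425^2 = 180625 ≡ 157 (mod 557)
546^64 ≡ 157^2 = 24649 ≡ 141 (mod 557)
546^128 ≡ 141^2 = 19881 ≡ 386 (mod 557)
546^256 ≡ 386^2 = 148996 ≡ 277 (mod 557)
546^512 ≡ 277^2 = 76729 ≡ 420 (mod 557)
546^1024 ≡ 420^2 = 176400 ≡ 388 (mod 557)
546^2048 ≡ 388^2 = 150544 ≡ 154 (mod 557)
546^2151 = 546^2048 × 546^64 × 546^32 × 546^4 × 546^2 × 546^1 ≡ 154 × 141 × 157 × 159 × 121 × 546 (mod 557).
Accumulate the product:
154 × 141 = 21714 ≡ 548
548 × 157 = 86036 ≡ 258
258 × 159 = 41022 ≡ 361
361 × 121 = 43681 ≡ 235
235 × 546 = 128310 ≡ 200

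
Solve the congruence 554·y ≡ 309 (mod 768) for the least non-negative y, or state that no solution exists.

no solution

gcd(554, 768) = 2, and 2 does not divide 309.
So the congruence has no solution.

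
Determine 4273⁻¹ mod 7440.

7440 = 1*4273 + 3167
4273 = 1*3167 + 1106
3167 = 2*1106 + 955
1106 = 1*955 + 151
955 = 6*151 + 49
151 = 3*49 + 4
49 = 12*4 + 1
4 = 4*1 + 0
gcd(4273, 7440) = 1, so the inverse exists.
Bézout: 1 = 1047*7440 − 1823*4273.
So 4273⁻¹ ≡ −1823 ≡ 5617 (mod 7440).

5617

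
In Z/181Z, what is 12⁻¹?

166

Run the extended Euclidean algorithm:
181 = 15·12 + 1
12 = 12·1 + 0
gcd(12, 181) = 1, so the inverse exists.
Back-substitute for 1:
1 = 1·181 − 15·12
So 12⁻¹ ≡ −15 ≡ 166 (mod 181).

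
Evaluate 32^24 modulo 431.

149

Using repeated squaring:
24 in binary is 11000, i.e. 24 = 16 + 8.
32^1 ≡ 32 (mod 431)
32^2 ≡ 32^2 = 1024 ≡ 162 (mod 431)
32^4 ≡ 162^2 = 26244 ≡ 384 (mod 431)
32^8 ≡ 384^2 = 147456 ≡ 54 (mod 431)
32^16 ≡ 54^2 = 2916 ≡ 330 (mod 431)
32^24 = 32^16 · 32^8 ≡ 330 · 54 (mod 431).
330 · 54 = 17820 ≡ 149 (mod 431).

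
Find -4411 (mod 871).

815

-4411 = -6×871 + 815, so -4411 ≡ 815 (mod 871).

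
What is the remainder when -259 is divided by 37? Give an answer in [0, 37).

-259 = -7·37 + 0, so -259 ≡ 0 (mod 37).

0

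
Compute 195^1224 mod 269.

1224 in binary is 10011001000, i.e. 1224 = 1024 + 128 + 64 + 8.
195^1 ≡ 195 (mod 269)
195^2 ≡ 195^2 = 38025 ≡ 96 (mod 269)
195^4 ≡ 96^2 = 9216 ≡ 70 (mod 269)
195^8 ≡ 70^2 = 4900 ≡ 58 (mod 269)
195^16 ≡ 58^2 = 3364 ≡ 136 (mod 269)
195^32 ≡ 136^2 = 18496 ≡ 204 (mod 269)
195^64 ≡ 204^2 = 41616 ≡ 190 (mod 269)
195^128 ≡ 190^2 = 36100 ≡ 54 (mod 269)
195^256 ≡ 54^2 = 2916 ≡ 226 (mod 269)
195^512 ≡ 226^2 = 51076 ≡ 235 (mod 269)
195^1024 ≡ 235^2 = 55225 ≡ 80 (mod 269)
195^1224 = 195^1024 * 195^128 * 195^64 * 195^8 ≡ 80 * 54 * 190 * 58 (mod 269).
Accumulate the product:
80 * 54 = 4320 ≡ 16
16 * 190 = 3040 ≡ 81
81 * 58 = 4698 ≡ 125

125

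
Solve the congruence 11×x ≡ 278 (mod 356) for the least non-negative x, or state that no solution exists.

gcd(11, 356) = 1, so a unique solution mod 356 exists.
11⁻¹ ≡ 259 (mod 356).
x ≡ 259×278 ≡ 90 (mod 356).

90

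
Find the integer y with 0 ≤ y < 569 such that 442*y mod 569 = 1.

Apply the Euclidean algorithm and back-substitute:
569 = 1×442 + 127
442 = 3×127 + 61
127 = 2×61 + 5
61 = 12×5 + 1
5 = 5×1 + 0
gcd(442, 569) = 1, so the inverse exists.
Back-substitute for 1:
1 = 1×61 − 12×5
  = −12×127 + 25×61
  = 25×442 − 87×127
  = −87×569 + 112×442
So 442⁻¹ ≡ 112 (mod 569).

112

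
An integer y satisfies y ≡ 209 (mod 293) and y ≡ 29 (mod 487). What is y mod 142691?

293⁻¹ mod 487: 293·123 ≡ 1 (mod 487), so 293⁻¹ ≡ 123.
y = 209 + 293·((29 − 209)·123 mod 487) = 209 + 293·262 = 76975.

76975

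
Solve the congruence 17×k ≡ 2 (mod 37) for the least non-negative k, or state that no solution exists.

11

gcd(17, 37) = 1, so a unique solution mod 37 exists.
17⁻¹ ≡ 24 (mod 37).
k ≡ 24×2 ≡ 11 (mod 37).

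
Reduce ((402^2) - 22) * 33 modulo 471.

15

(402)^2 ≡ 51 (mod 471)
51 - 22 = 29
29 * 33 = 957 ≡ 15 (mod 471)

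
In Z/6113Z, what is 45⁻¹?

Apply the Euclidean algorithm and back-substitute:
6113 = 135*45 + 38
45 = 1*38 + 7
38 = 5*7 + 3
7 = 2*3 + 1
3 = 3*1 + 0
gcd(45, 6113) = 1, so the inverse exists.
Bézout: 1 = −13*6113 + 1766*45.
So 45⁻¹ ≡ 1766 (mod 6113).

1766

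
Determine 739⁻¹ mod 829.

By the extended Euclidean algorithm:
829 = 1*739 + 90
739 = 8*90 + 19
90 = 4*19 + 14
19 = 1*14 + 5
14 = 2*5 + 4
5 = 1*4 + 1
4 = 4*1 + 0
gcd(739, 829) = 1, so the inverse exists.
Back-substitute for 1:
1 = 1*5 − 1*4
  = −1*14 + 3*5
  = 3*19 − 4*14
  = −4*90 + 19*19
  = 19*739 − 156*90
  = −156*829 + 175*739
So 739⁻¹ ≡ 175 (mod 829).

175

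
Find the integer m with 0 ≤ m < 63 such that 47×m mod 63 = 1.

63 = 1*47 + 16
47 = 2*16 + 15
16 = 1*15 + 1
15 = 15*1 + 0
gcd(47, 63) = 1, so the inverse exists.
Bézout: 1 = 3*63 − 4*47.
So 47⁻¹ ≡ −4 ≡ 59 (mod 63).

59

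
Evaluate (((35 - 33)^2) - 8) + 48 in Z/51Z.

44

35 - 33 = 2
(2)^2 ≡ 4 (mod 51)
4 - 8 = -4 ≡ 47 (mod 51)
47 + 48 = 95 ≡ 44 (mod 51)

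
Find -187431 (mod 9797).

-187431 = -20×9797 + 8509, so -187431 ≡ 8509 (mod 9797).

8509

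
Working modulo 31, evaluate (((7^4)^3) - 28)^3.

(7)^4 ≡ 14 (mod 31)
(14)^3 ≡ 16 (mod 31)
16 - 28 = -12 ≡ 19 (mod 31)
(19)^3 ≡ 8 (mod 31)

8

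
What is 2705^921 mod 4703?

Using repeated squaring:
921 in binary is 1110011001, i.e. 921 = 512 + 256 + 128 + 16 + 8 + 1.
2705^1 ≡ 2705 (mod 4703)
2705^2 ≡ 2705^2 = 7317025 ≡ 3860 (mod 4703)
2705^4 ≡ 3860^2 = 14899600 ≡ 496 (mod 4703)
2705^8 ≡ 496^2 = 246016 ≡ 1460 (mod 4703)
2705^16 ≡ 1460^2 = 2131600 ≡ 1141 (mod 4703)
2705^32 ≡ 1141^2 = 1301881 ≡ 3853 (mod 4703)
2705^64 ≡ 3853^2 = 14845609 ≡ 2941 (mod 4703)
2705^128 ≡ 2941^2 = 8649481 ≡ 664 (mod 4703)
2705^256 ≡ 664^2 = 440896 ≡ 3517 (mod 4703)
2705^512 ≡ 3517^2 = 12369289 ≡ 399 (mod 4703)
2705^921 = 2705^512 × 2705^256 × 2705^128 × 2705^16 × 2705^8 × 2705^1 ≡ 399 × 3517 × 664 × 1141 × 1460 × 2705 (mod 4703).
Accumulate the product:
399 × 3517 = 1403283 ≡ 1789
1789 × 664 = 1187896 ≡ 2740
2740 × 1141 = 3126340 ≡ 3548
3548 × 1460 = 5180080 ≡ 2077
2077 × 2705 = 5618285 ≡ 2903

2903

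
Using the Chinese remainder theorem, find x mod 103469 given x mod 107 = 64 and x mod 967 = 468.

107⁻¹ mod 967: 107·723 ≡ 1 (mod 967), so 107⁻¹ ≡ 723.
x = 64 + 107·((468 − 64)·723 mod 967) = 64 + 107·58 = 6270.

6270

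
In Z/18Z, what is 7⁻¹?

13

By the extended Euclidean algorithm:
18 = 2×7 + 4
7 = 1×4 + 3
4 = 1×3 + 1
3 = 3×1 + 0
gcd(7, 18) = 1, so the inverse exists.
Bézout: 1 = 2×18 − 5×7.
So 7⁻¹ ≡ −5 ≡ 13 (mod 18).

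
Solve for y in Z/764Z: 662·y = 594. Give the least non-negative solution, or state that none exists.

129

gcd(662, 764) = 2, and 2 | 594, so solutions exist.
Divide through by 2: 331·y = 297 (mod 382).
331⁻¹ ≡ 367 (mod 382).
y ≡ 367·297 ≡ 129 (mod 382).
The smallest non-negative solution is y = 129.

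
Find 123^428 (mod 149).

114

123^1 ≡ 123 (mod 149)
123^2 ≡ 123^2 = 15129 ≡ 80 (mod 149)
123^4 ≡ 80^2 = 6400 ≡ 142 (mod 149)
123^8 ≡ 142^2 = 20164 ≡ 49 (mod 149)
123^16 ≡ 49^2 = 2401 ≡ 17 (mod 149)
123^32 ≡ 17^2 = 289 ≡ 140 (mod 149)
123^64 ≡ 140^2 = 19600 ≡ 81 (mod 149)
123^128 ≡ 81^2 = 6561 ≡ 5 (mod 149)
123^256 ≡ 5^2 = 25 (mod 149)
123^428 = 123^256 · 123^128 · 123^32 · 123^8 · 123^4 ≡ 25 · 5 · 140 · 49 · 142 (mod 149).
Accumulate the product:
25 · 5 = 125
125 · 140 = 17500 ≡ 67
67 · 49 = 3283 ≡ 5
5 · 142 = 710 ≡ 114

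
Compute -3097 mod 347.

26

-3097 = -9·347 + 26, so -3097 ≡ 26 (mod 347).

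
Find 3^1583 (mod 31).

1583 in binary is 11000101111, i.e. 1583 = 1024 + 512 + 32 + 8 + 4 + 2 + 1.
3^1 ≡ 3 (mod 31)
3^2 ≡ 3^2 = 9 (mod 31)
3^4 ≡ 9^2 = 81 ≡ 19 (mod 31)
3^8 ≡ 19^2 = 361 ≡ 20 (mod 31)
3^16 ≡ 20^2 = 400 ≡ 28 (mod 31)
3^32 ≡ 28^2 = 784 ≡ 9 (mod 31)
3^64 ≡ 9^2 = 81 ≡ 19 (mod 31)
3^128 ≡ 19^2 = 361 ≡ 20 (mod 31)
3^256 ≡ 20^2 = 400 ≡ 28 (mod 31)
3^512 ≡ 28^2 = 784 ≡ 9 (mod 31)
3^1024 ≡ 9^2 = 81 ≡ 19 (mod 31)
3^1583 = 3^1024 * 3^512 * 3^32 * 3^8 * 3^4 * 3^2 * 3^1 ≡ 19 * 9 * 9 * 20 * 19 * 9 * 3 (mod 31).
Accumulate the product:
19 * 9 = 171 ≡ 16
16 * 9 = 144 ≡ 20
20 * 20 = 400 ≡ 28
28 * 19 = 532 ≡ 5
5 * 9 = 45 ≡ 14
14 * 3 = 42 ≡ 11

11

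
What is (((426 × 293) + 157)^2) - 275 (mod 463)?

426 × 293 = 124818 ≡ 271 (mod 463)
271 + 157 = 428
(428)^2 ≡ 299 (mod 463)
299 - 275 = 24

24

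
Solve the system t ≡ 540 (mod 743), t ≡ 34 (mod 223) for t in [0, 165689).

743⁻¹ mod 223: 743×220 ≡ 1 (mod 223), so 743⁻¹ ≡ 220.
t = 540 + 743×((34 − 540)×220 mod 223) = 540 + 743×180 = 134280.

134280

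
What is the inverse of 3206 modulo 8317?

179

Apply the Euclidean algorithm and back-substitute:
8317 = 2·3206 + 1905
3206 = 1·1905 + 1301
1905 = 1·1301 + 604
1301 = 2·604 + 93
604 = 6·93 + 46
93 = 2·46 + 1
46 = 46·1 + 0
gcd(3206, 8317) = 1, so the inverse exists.
Bézout: 1 = −69·8317 + 179·3206.
So 3206⁻¹ ≡ 179 (mod 8317).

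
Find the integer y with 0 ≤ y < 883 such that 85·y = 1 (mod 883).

187

Run the extended Euclidean algorithm:
883 = 10·85 + 33
85 = 2·33 + 19
33 = 1·19 + 14
19 = 1·14 + 5
14 = 2·5 + 4
5 = 1·4 + 1
4 = 4·1 + 0
gcd(85, 883) = 1, so the inverse exists.
Back-substitute for 1:
1 = 1·5 − 1·4
  = −1·14 + 3·5
  = 3·19 − 4·14
  = −4·33 + 7·19
  = 7·85 − 18·33
  = −18·883 + 187·85
So 85⁻¹ ≡ 187 (mod 883).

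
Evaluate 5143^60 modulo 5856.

1

5143^1 ≡ 5143 (mod 5856)
5143^2 ≡ 5143^2 = 26450449 ≡ 4753 (mod 5856)
5143^4 ≡ 4753^2 = 22591009 ≡ 4417 (mod 5856)
5143^8 ≡ 4417^2 = 19509889 ≡ 3553 (mod 5856)
5143^16 ≡ 3553^2 = 12623809 ≡ 4129 (mod 5856)
5143^32 ≡ 4129^2 = 17048641 ≡ 1825 (mod 5856)
5143^60 = 5143^32 * 5143^16 * 5143^8 * 5143^4 ≡ 1825 * 4129 * 3553 * 4417 (mod 5856).
Accumulate the product:
1825 * 4129 = 7535425 ≡ 4609
4609 * 3553 = 16375777 ≡ 2401
2401 * 4417 = 10605217 ≡ 1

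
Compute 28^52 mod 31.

28^1 ≡ 28 (mod 31)
28^2 ≡ 28^2 = 784 ≡ 9 (mod 31)
28^4 ≡ 9^2 = 81 ≡ 19 (mod 31)
28^8 ≡ 19^2 = 361 ≡ 20 (mod 31)
28^16 ≡ 20^2 = 400 ≡ 28 (mod 31)
28^32 ≡ 28^2 = 784 ≡ 9 (mod 31)
28^52 = 28^32 × 28^16 × 28^4 ≡ 9 × 28 × 19 (mod 31).
Accumulate the product:
9 × 28 = 252 ≡ 4
4 × 19 = 76 ≡ 14

14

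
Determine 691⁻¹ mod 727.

626

Apply the Euclidean algorithm and back-substitute:
727 = 1·691 + 36
691 = 19·36 + 7
36 = 5·7 + 1
7 = 7·1 + 0
gcd(691, 727) = 1, so the inverse exists.
Back-substitute for 1:
1 = 1·36 − 5·7
  = −5·691 + 96·36
  = 96·727 − 101·691
So 691⁻¹ ≡ −101 ≡ 626 (mod 727).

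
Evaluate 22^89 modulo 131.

8

89 in binary is 1011001, i.e. 89 = 64 + 16 + 8 + 1.
22^1 ≡ 22 (mod 131)
22^2 ≡ 22^2 = 484 ≡ 91 (mod 131)
22^4 ≡ 91^2 = 8281 ≡ 28 (mod 131)
22^8 ≡ 28^2 = 784 ≡ 129 (mod 131)
22^16 ≡ 129^2 = 16641 ≡ 4 (mod 131)
22^32 ≡ 4^2 = 16 (mod 131)
22^64 ≡ 16^2 = 256 ≡ 125 (mod 131)
22^89 = 22^64 × 22^16 × 22^8 × 22^1 ≡ 125 × 4 × 129 × 22 (mod 131).
Accumulate the product:
125 × 4 = 500 ≡ 107
107 × 129 = 13803 ≡ 48
48 × 22 = 1056 ≡ 8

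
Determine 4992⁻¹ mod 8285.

868

Run the extended Euclidean algorithm:
8285 = 1×4992 + 3293
4992 = 1×3293 + 1699
3293 = 1×1699 + 1594
1699 = 1×1594 + 105
1594 = 15×105 + 19
105 = 5×19 + 10
19 = 1×10 + 9
10 = 1×9 + 1
9 = 9×1 + 0
gcd(4992, 8285) = 1, so the inverse exists.
Back-substitute for 1:
1 = 1×10 − 1×9
  = −1×19 + 2×10
  = 2×105 − 11×19
  = −11×1594 + 167×105
  = 167×1699 − 178×1594
  = −178×3293 + 345×1699
  = 345×4992 − 523×3293
  = −523×8285 + 868×4992
So 4992⁻¹ ≡ 868 (mod 8285).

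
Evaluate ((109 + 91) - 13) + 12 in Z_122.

109 + 91 = 200 ≡ 78 (mod 122)
78 - 13 = 65
65 + 12 = 77

77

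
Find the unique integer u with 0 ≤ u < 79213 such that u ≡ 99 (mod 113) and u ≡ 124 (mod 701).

113⁻¹ mod 701: 113×335 ≡ 1 (mod 701), so 113⁻¹ ≡ 335.
u = 99 + 113×((124 − 99)×335 mod 701) = 99 + 113×664 = 75131.
Check: 75131 mod 113 = 99, 75131 mod 701 = 124. ✓

75131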